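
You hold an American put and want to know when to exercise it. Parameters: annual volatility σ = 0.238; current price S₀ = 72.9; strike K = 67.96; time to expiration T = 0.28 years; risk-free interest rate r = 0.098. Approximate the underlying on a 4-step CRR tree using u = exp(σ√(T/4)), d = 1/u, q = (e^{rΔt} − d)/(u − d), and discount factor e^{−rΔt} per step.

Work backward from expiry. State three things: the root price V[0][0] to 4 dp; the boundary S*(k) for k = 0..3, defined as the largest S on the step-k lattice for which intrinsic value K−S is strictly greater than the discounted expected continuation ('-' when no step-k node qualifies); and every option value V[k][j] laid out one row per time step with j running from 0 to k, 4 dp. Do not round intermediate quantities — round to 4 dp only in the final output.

price = 1.2993
boundary = - - - 60.3513
tree:
1.2993
2.4233 0.3541
4.3880 0.7731 0.0000
7.6087 1.6882 0.0000 0.0000
11.2918 3.6863 0.0000 0.0000 0.0000

Δt=0.07000, u=1.06499, d=0.93897, q=0.53889, disc=e^(-rΔt)=0.99316
k=4 terminal: V=max(K-S,0) → 11.2918 3.6863 0.0000 0.0000 0.0000
k=3: j=0 S=60.3513 intr=7.6087 cont=7.1441 V=7.6087[EX]; j=1 S=68.4511 intr=0.0000 cont=1.6882 V=1.6882[hold]; j=2 S=77.6380 intr=0.0000 cont=0.0000 V=0.0000[hold]; j=3 S=88.0580 intr=0.0000 cont=0.0000 V=0.0000[hold]  S*(3)=60.3513
k=2: j=0 S=64.2737 intr=3.6863 cont=4.3880 V=4.3880[hold]; j=1 S=72.9000 intr=0.0000 cont=0.7731 V=0.7731[hold]; j=2 S=82.6840 intr=0.0000 cont=0.0000 V=0.0000[hold]  S*(2)=-
k=1: j=0 S=68.4511 intr=0.0000 cont=2.4233 V=2.4233[hold]; j=1 S=77.6380 intr=0.0000 cont=0.3541 V=0.3541[hold]  S*(1)=-
k=0: j=0 S=72.9000 intr=0.0000 cont=1.2993 V=1.2993[hold]  S*(0)=-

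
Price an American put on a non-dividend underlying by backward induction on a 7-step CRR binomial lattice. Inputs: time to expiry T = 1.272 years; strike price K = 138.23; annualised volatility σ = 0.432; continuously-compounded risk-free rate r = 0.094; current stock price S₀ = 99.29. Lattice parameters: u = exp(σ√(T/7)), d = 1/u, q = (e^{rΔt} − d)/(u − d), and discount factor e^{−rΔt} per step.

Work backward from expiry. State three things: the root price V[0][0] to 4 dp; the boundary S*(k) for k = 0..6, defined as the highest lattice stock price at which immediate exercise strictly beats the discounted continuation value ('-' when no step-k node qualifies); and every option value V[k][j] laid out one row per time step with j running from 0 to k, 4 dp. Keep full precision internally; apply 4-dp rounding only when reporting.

Δt=0.18171, u=1.20220, d=0.83181, q=0.50060, disc=e^(-rΔt)=0.98306
k=7 terminal: V=max(K-S,0) → 110.8729 98.6913 81.0853 55.6397 18.8636 0.0000 0.0000 0.0000
k=6: j=0 S=32.8887 intr=105.3413 cont=103.0003 V=105.3413[EX]; j=1 S=47.5335 intr=90.6965 cont=88.3555 V=90.6965[EX]; j=2 S=68.6993 intr=69.5307 cont=67.1896 V=69.5307[EX]; j=3 S=99.2900 intr=38.9400 cont=36.5989 V=38.9400[EX]; j=4 S=143.5022 intr=0.0000 cont=9.2609 V=9.2609[hold]; j=5 S=207.4014 intr=0.0000 cont=0.0000 V=0.0000[hold]; j=6 S=299.7538 intr=0.0000 cont=0.0000 V=0.0000[hold]  S*(6)=99.2900
k=5: j=0 S=39.5387 intr=98.6913 cont=96.3502 V=98.6913[EX]; j=1 S=57.1447 intr=81.0853 cont=78.7442 V=81.0853[EX]; j=2 S=82.5903 intr=55.6397 cont=53.2986 V=55.6397[EX]; j=3 S=119.3664 intr=18.8636 cont=23.6746 V=23.6746[hold]; j=4 S=172.5183 intr=0.0000 cont=4.5465 V=4.5465[hold]; j=5 S=249.3378 intr=0.0000 cont=0.0000 V=0.0000[hold]  S*(5)=82.5903
k=4: j=0 S=47.5335 intr=90.6965 cont=88.3555 V=90.6965[EX]; j=1 S=68.6993 intr=69.5307 cont=67.1896 V=69.5307[EX]; j=2 S=99.2900 intr=38.9400 cont=38.9666 V=38.9666[hold]; j=3 S=143.5022 intr=0.0000 cont=13.8602 V=13.8602[hold]; j=4 S=207.4014 intr=0.0000 cont=2.2321 V=2.2321[hold]  S*(4)=68.6993
k=3: j=0 S=57.1447 intr=81.0853 cont=78.7442 V=81.0853[EX]; j=1 S=82.5903 intr=55.6397 cont=53.3117 V=55.6397[EX]; j=2 S=119.3664 intr=18.8636 cont=25.9511 V=25.9511[hold]; j=3 S=172.5183 intr=0.0000 cont=7.9030 V=7.9030[hold]  S*(3)=82.5903
k=2: j=0 S=68.6993 intr=69.5307 cont=67.1896 V=69.5307[EX]; j=1 S=99.2900 intr=38.9400 cont=40.0869 V=40.0869[hold]; j=2 S=143.5022 intr=0.0000 cont=16.6297 V=16.6297[hold]  S*(2)=68.6993
k=1: j=0 S=82.5903 intr=55.6397 cont=53.8630 V=55.6397[EX]; j=1 S=119.3664 intr=18.8636 cont=27.8641 V=27.8641[hold]  S*(1)=82.5903
k=0: j=0 S=99.2900 intr=38.9400 cont=41.0283 V=41.0283[hold]  S*(0)=-

price = 41.0283
boundary = - 82.5903 68.6993 82.5903 68.6993 82.5903 99.2900
tree:
41.0283
55.6397 27.8641
69.5307 40.0869 16.6297
81.0853 55.6397 25.9511 7.9030
90.6965 69.5307 38.9666 13.8602 2.2321
98.6913 81.0853 55.6397 23.6746 4.5465 0.0000
105.3413 90.6965 69.5307 38.9400 9.2609 0.0000 0.0000
110.8729 98.6913 81.0853 55.6397 18.8636 0.0000 0.0000 0.0000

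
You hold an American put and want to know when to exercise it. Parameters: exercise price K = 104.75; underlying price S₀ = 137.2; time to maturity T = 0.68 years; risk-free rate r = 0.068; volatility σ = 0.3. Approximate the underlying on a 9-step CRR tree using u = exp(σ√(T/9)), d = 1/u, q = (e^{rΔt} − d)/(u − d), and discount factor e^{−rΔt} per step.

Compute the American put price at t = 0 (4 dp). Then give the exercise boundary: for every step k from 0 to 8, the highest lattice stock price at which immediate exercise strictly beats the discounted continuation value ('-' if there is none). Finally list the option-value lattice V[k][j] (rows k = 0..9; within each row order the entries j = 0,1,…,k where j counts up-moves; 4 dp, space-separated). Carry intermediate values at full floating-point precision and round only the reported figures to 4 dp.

price = 1.3348
boundary = - - - - - - 83.6521 90.8427 83.6521
tree:
1.3348
2.2612 0.4603
3.7560 0.8512 0.0902
6.0918 1.5549 0.1853 0.0000
9.5940 2.7965 0.3806 0.0000 0.0000
14.5630 4.9279 0.7816 0.0000 0.0000 0.0000
21.0979 8.4463 1.6053 0.0000 0.0000 0.0000 0.0000
27.7192 13.9073 3.2970 0.0000 0.0000 0.0000 0.0000 0.0000
33.8165 21.0979 6.7715 0.0000 0.0000 0.0000 0.0000 0.0000 0.0000
39.4311 27.7192 13.9073 0.0000 0.0000 0.0000 0.0000 0.0000 0.0000 0.0000

Δt=0.07556  u=1.08596  d=0.92085  q=0.51059  discount=0.99488
step 9 (expiry): payoffs max(K−S,0) = 39.4311 27.7192 13.9073 0.0000 0.0000 0.0000 0.0000 0.0000 0.0000 0.0000
step 8: (k=8,j=0): S=70.9335, (K−S)⁺=33.8165, hold=33.2797 ⇒ V=33.8165 exercise | (k=8,j=1): S=83.6521, (K−S)⁺=21.0979, hold=20.5611 ⇒ V=21.0979 exercise | (k=8,j=2): S=98.6513, (K−S)⁺=6.0987, hold=6.7715 ⇒ V=6.7715 continue | (k=8,j=3): S=116.3398, (K−S)⁺=0.0000, hold=0.0000 ⇒ V=0.0000 continue | (k=8,j=4): S=137.2000, (K−S)⁺=0.0000, hold=0.0000 ⇒ V=0.0000 continue | (k=8,j=5): S=161.8005, (K−S)⁺=0.0000, hold=0.0000 ⇒ V=0.0000 continue | (k=8,j=6): S=190.8119, (K−S)⁺=0.0000, hold=0.0000 ⇒ V=0.0000 continue | (k=8,j=7): S=225.0252, (K−S)⁺=0.0000, hold=0.0000 ⇒ V=0.0000 continue | (k=8,j=8): S=265.3731, (K−S)⁺=0.0000, hold=0.0000 ⇒ V=0.0000 continue  boundary S*=83.6521
step 7: (k=7,j=0): S=77.0308, (K−S)⁺=27.7192, hold=27.1824 ⇒ V=27.7192 exercise | (k=7,j=1): S=90.8427, (K−S)⁺=13.9073, hold=13.7123 ⇒ V=13.9073 exercise | (k=7,j=2): S=107.1311, (K−S)⁺=0.0000, hold=3.2970 ⇒ V=3.2970 continue | (k=7,j=3): S=126.3401, (K−S)⁺=0.0000, hold=0.0000 ⇒ V=0.0000 continue | (k=7,j=4): S=148.9934, (K−S)⁺=0.0000, hold=0.0000 ⇒ V=0.0000 continue | (k=7,j=5): S=175.7084, (K−S)⁺=0.0000, hold=0.0000 ⇒ V=0.0000 continue | (k=7,j=6): S=207.2136, (K−S)⁺=0.0000, hold=0.0000 ⇒ V=0.0000 continue | (k=7,j=7): S=244.3678, (K−S)⁺=0.0000, hold=0.0000 ⇒ V=0.0000 continue  boundary S*=90.8427
step 6: (k=6,j=0): S=83.6521, (K−S)⁺=21.0979, hold=20.5611 ⇒ V=21.0979 exercise | (k=6,j=1): S=98.6513, (K−S)⁺=6.0987, hold=8.4463 ⇒ V=8.4463 continue | (k=6,j=2): S=116.3398, (K−S)⁺=0.0000, hold=1.6053 ⇒ V=1.6053 continue | (k=6,j=3): S=137.2000, (K−S)⁺=0.0000, hold=0.0000 ⇒ V=0.0000 continue | (k=6,j=4): S=161.8005, (K−S)⁺=0.0000, hold=0.0000 ⇒ V=0.0000 continue | (k=6,j=5): S=190.8119, (K−S)⁺=0.0000, hold=0.0000 ⇒ V=0.0000 continue | (k=6,j=6): S=225.0252, (K−S)⁺=0.0000, hold=0.0000 ⇒ V=0.0000 continue  boundary S*=83.6521
step 5: (k=5,j=0): S=90.8427, (K−S)⁺=13.9073, hold=14.5630 ⇒ V=14.5630 continue | (k=5,j=1): S=107.1311, (K−S)⁺=0.0000, hold=4.9279 ⇒ V=4.9279 continue | (k=5,j=2): S=126.3401, (K−S)⁺=0.0000, hold=0.7816 ⇒ V=0.7816 continue | (k=5,j=3): S=148.9934, (K−S)⁺=0.0000, hold=0.0000 ⇒ V=0.0000 continue | (k=5,j=4): S=175.7084, (K−S)⁺=0.0000, hold=0.0000 ⇒ V=0.0000 continue | (k=5,j=5): S=207.2136, (K−S)⁺=0.0000, hold=0.0000 ⇒ V=0.0000 continue  boundary S*=-
step 4: (k=4,j=0): S=98.6513, (K−S)⁺=6.0987, hold=9.5940 ⇒ V=9.5940 continue | (k=4,j=1): S=116.3398, (K−S)⁺=0.0000, hold=2.7965 ⇒ V=2.7965 continue | (k=4,j=2): S=137.2000, (K−S)⁺=0.0000, hold=0.3806 ⇒ V=0.3806 continue | (k=4,j=3): S=161.8005, (K−S)⁺=0.0000, hold=0.0000 ⇒ V=0.0000 continue | (k=4,j=4): S=190.8119, (K−S)⁺=0.0000, hold=0.0000 ⇒ V=0.0000 continue  boundary S*=-
step 3: (k=3,j=0): S=107.1311, (K−S)⁺=0.0000, hold=6.0918 ⇒ V=6.0918 continue | (k=3,j=1): S=126.3401, (K−S)⁺=0.0000, hold=1.5549 ⇒ V=1.5549 continue | (k=3,j=2): S=148.9934, (K−S)⁺=0.0000, hold=0.1853 ⇒ V=0.1853 continue | (k=3,j=3): S=175.7084, (K−S)⁺=0.0000, hold=0.0000 ⇒ V=0.0000 continue  boundary S*=-
step 2: (k=2,j=0): S=116.3398, (K−S)⁺=0.0000, hold=3.7560 ⇒ V=3.7560 continue | (k=2,j=1): S=137.2000, (K−S)⁺=0.0000, hold=0.8512 ⇒ V=0.8512 continue | (k=2,j=2): S=161.8005, (K−S)⁺=0.0000, hold=0.0902 ⇒ V=0.0902 continue  boundary S*=-
step 1: (k=1,j=0): S=126.3401, (K−S)⁺=0.0000, hold=2.2612 ⇒ V=2.2612 continue | (k=1,j=1): S=148.9934, (K−S)⁺=0.0000, hold=0.4603 ⇒ V=0.4603 continue  boundary S*=-
step 0: (k=0,j=0): S=137.2000, (K−S)⁺=0.0000, hold=1.3348 ⇒ V=1.3348 continue  boundary S*=-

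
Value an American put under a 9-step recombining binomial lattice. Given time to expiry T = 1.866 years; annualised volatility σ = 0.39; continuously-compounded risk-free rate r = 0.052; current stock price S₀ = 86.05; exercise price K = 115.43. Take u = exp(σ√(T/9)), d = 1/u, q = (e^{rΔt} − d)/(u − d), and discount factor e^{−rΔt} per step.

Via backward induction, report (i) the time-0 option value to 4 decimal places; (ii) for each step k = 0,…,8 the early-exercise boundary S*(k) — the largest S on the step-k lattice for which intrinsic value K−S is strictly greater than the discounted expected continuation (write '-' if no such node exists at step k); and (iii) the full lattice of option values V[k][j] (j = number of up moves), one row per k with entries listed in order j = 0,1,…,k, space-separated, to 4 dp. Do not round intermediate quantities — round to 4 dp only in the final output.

price = 34.0481
boundary = - - 60.3261 50.5106 60.3261 72.0490 60.3261 72.0490 86.0500
tree:
34.0481
43.9101 24.3806
55.1039 33.0544 15.7537
64.9194 43.4275 22.8243 8.6295
73.1379 55.1039 32.0507 13.5785 3.5896
80.0192 64.9194 43.3810 20.7863 6.2606 0.8457
85.7808 73.1379 55.1039 30.7261 10.7408 1.6635 0.0000
90.6049 80.0192 64.9194 43.3810 18.0317 3.2719 0.0000 0.0000
94.6442 85.7808 73.1379 55.1039 29.3800 6.4355 0.0000 0.0000 0.0000
98.0262 90.6049 80.0192 64.9194 43.3810 12.6582 0.0000 0.0000 0.0000 0.0000

Δt=0.20733, u=1.19433, d=0.83729, q=0.48608, disc=e^(-rΔt)=0.98928
k=9 terminal: V=max(K-S,0) → 98.0262 90.6049 80.0192 64.9194 43.3810 12.6582 0.0000 0.0000 0.0000 0.0000
k=8: j=0 S=20.7858 intr=94.6442 cont=93.4064 V=94.6442[EX]; j=1 S=29.6492 intr=85.7808 cont=84.5430 V=85.7808[EX]; j=2 S=42.2921 intr=73.1379 cont=71.9001 V=73.1379[EX]; j=3 S=60.3261 intr=55.1039 cont=53.8661 V=55.1039[EX]; j=4 S=86.0500 intr=29.3800 cont=28.1422 V=29.3800[EX]; j=5 S=122.7430 intr=0.0000 cont=6.4355 V=6.4355[hold]; j=6 S=175.0824 intr=0.0000 cont=0.0000 V=0.0000[hold]; j=7 S=249.7402 intr=0.0000 cont=0.0000 V=0.0000[hold]; j=8 S=356.2331 intr=0.0000 cont=0.0000 V=0.0000[hold]  S*(8)=86.0500
k=7: j=0 S=24.8251 intr=90.6049 cont=89.3671 V=90.6049[EX]; j=1 S=35.4108 intr=80.0192 cont=78.7814 V=80.0192[EX]; j=2 S=50.5106 intr=64.9194 cont=63.6816 V=64.9194[EX]; j=3 S=72.0490 intr=43.3810 cont=42.1432 V=43.3810[EX]; j=4 S=102.7718 intr=12.6582 cont=18.0317 V=18.0317[hold]; j=5 S=146.5952 intr=0.0000 cont=3.2719 V=3.2719[hold]; j=6 S=209.1055 intr=0.0000 cont=0.0000 V=0.0000[hold]; j=7 S=298.2712 intr=0.0000 cont=0.0000 V=0.0000[hold]  S*(7)=72.0490
k=6: j=0 S=29.6492 intr=85.7808 cont=84.5430 V=85.7808[EX]; j=1 S=42.2921 intr=73.1379 cont=71.9001 V=73.1379[EX]; j=2 S=60.3261 intr=55.1039 cont=53.8661 V=55.1039[EX]; j=3 S=86.0500 intr=29.3800 cont=30.7261 V=30.7261[hold]; j=4 S=122.7430 intr=0.0000 cont=10.7408 V=10.7408[hold]; j=5 S=175.0824 intr=0.0000 cont=1.6635 V=1.6635[hold]; j=6 S=249.7402 intr=0.0000 cont=0.0000 V=0.0000[hold]  S*(6)=60.3261
k=5: j=0 S=35.4108 intr=80.0192 cont=78.7814 V=80.0192[EX]; j=1 S=50.5106 intr=64.9194 cont=63.6816 V=64.9194[EX]; j=2 S=72.0490 intr=43.3810 cont=42.7905 V=43.3810[EX]; j=3 S=102.7718 intr=12.6582 cont=20.7863 V=20.7863[hold]; j=4 S=146.5952 intr=0.0000 cont=6.2606 V=6.2606[hold]; j=5 S=209.1055 intr=0.0000 cont=0.8457 V=0.8457[hold]  S*(5)=72.0490
k=4: j=0 S=42.2921 intr=73.1379 cont=71.9001 V=73.1379[EX]; j=1 S=60.3261 intr=55.1039 cont=53.8661 V=55.1039[EX]; j=2 S=86.0500 intr=29.3800 cont=32.0507 V=32.0507[hold]; j=3 S=122.7430 intr=0.0000 cont=13.5785 V=13.5785[hold]; j=4 S=175.0824 intr=0.0000 cont=3.5896 V=3.5896[hold]  S*(4)=60.3261
k=3: j=0 S=50.5106 intr=64.9194 cont=63.6816 V=64.9194[EX]; j=1 S=72.0490 intr=43.3810 cont=43.4275 V=43.4275[hold]; j=2 S=102.7718 intr=12.6582 cont=22.8243 V=22.8243[hold]; j=3 S=146.5952 intr=0.0000 cont=8.6295 V=8.6295[hold]  S*(3)=50.5106
k=2: j=0 S=60.3261 intr=55.1039 cont=53.8885 V=55.1039[EX]; j=1 S=86.0500 intr=29.3800 cont=33.0544 V=33.0544[hold]; j=2 S=122.7430 intr=0.0000 cont=15.7537 V=15.7537[hold]  S*(2)=60.3261
k=1: j=0 S=72.0490 intr=43.3810 cont=43.9101 V=43.9101[hold]; j=1 S=102.7718 intr=12.6582 cont=24.3806 V=24.3806[hold]  S*(1)=-
k=0: j=0 S=86.0500 intr=29.3800 cont=34.0481 V=34.0481[hold]  S*(0)=-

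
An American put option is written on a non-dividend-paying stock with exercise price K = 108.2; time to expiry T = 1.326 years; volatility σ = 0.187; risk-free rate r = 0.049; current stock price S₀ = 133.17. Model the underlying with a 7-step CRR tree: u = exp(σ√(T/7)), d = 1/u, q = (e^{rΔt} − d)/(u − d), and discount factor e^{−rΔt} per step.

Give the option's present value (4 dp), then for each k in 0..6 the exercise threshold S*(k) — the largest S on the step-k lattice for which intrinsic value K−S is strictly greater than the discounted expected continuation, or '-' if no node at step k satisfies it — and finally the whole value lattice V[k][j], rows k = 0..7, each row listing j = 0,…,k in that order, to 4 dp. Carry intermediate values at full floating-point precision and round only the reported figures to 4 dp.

params: Δt=0.18943 u=1.08479 d=0.92184 q=0.53689 e^(-rΔt)=0.99076
t_7 payoffs: 32.8680 19.5512 3.8803 0.0000 0.0000 0.0000 0.0000 0.0000
t_6: node(6,0) S=81.7196 payoff=26.4804 vs cont=25.4807 → 26.4804 [stop]  node(6,1) S=96.1656 payoff=12.0344 vs cont=11.0348 → 12.0344 [stop]  node(6,2) S=113.1652 payoff=0.0000 vs cont=1.7804 → 1.7804 [wait]  node(6,3) S=133.1700 payoff=0.0000 vs cont=0.0000 → 0.0000 [wait]  node(6,4) S=156.7111 payoff=0.0000 vs cont=0.0000 → 0.0000 [wait]  node(6,5) S=184.4137 payoff=0.0000 vs cont=0.0000 → 0.0000 [wait]  node(6,6) S=217.0134 payoff=0.0000 vs cont=0.0000 → 0.0000 [wait]  ⇒ S*(6)=96.1656
t_5: node(5,0) S=88.6488 payoff=19.5512 vs cont=18.5515 → 19.5512 [stop]  node(5,1) S=104.3197 payoff=3.8803 vs cont=6.4688 → 6.4688 [wait]  node(5,2) S=122.7608 payoff=0.0000 vs cont=0.8169 → 0.8169 [wait]  node(5,3) S=144.4618 payoff=0.0000 vs cont=0.0000 → 0.0000 [wait]  node(5,4) S=169.9990 payoff=0.0000 vs cont=0.0000 → 0.0000 [wait]  node(5,5) S=200.0506 payoff=0.0000 vs cont=0.0000 → 0.0000 [wait]  ⇒ S*(5)=88.6488
t_4: node(4,0) S=96.1656 payoff=12.0344 vs cont=12.4117 → 12.4117 [wait]  node(4,1) S=113.1652 payoff=0.0000 vs cont=3.4026 → 3.4026 [wait]  node(4,2) S=133.1700 payoff=0.0000 vs cont=0.3748 → 0.3748 [wait]  node(4,3) S=156.7111 payoff=0.0000 vs cont=0.0000 → 0.0000 [wait]  node(4,4) S=184.4137 payoff=0.0000 vs cont=0.0000 → 0.0000 [wait]  ⇒ S*(4)=-
t_3: node(3,0) S=104.3197 payoff=3.8803 vs cont=7.5048 → 7.5048 [wait]  node(3,1) S=122.7608 payoff=0.0000 vs cont=1.7606 → 1.7606 [wait]  node(3,2) S=144.4618 payoff=0.0000 vs cont=0.1720 → 0.1720 [wait]  node(3,3) S=169.9990 payoff=0.0000 vs cont=0.0000 → 0.0000 [wait]  ⇒ S*(3)=-
t_2: node(2,0) S=113.1652 payoff=0.0000 vs cont=4.3800 → 4.3800 [wait]  node(2,1) S=133.1700 payoff=0.0000 vs cont=0.8993 → 0.8993 [wait]  node(2,2) S=156.7111 payoff=0.0000 vs cont=0.0789 → 0.0789 [wait]  ⇒ S*(2)=-
t_1: node(1,0) S=122.7608 payoff=0.0000 vs cont=2.4881 → 2.4881 [wait]  node(1,1) S=144.4618 payoff=0.0000 vs cont=0.4546 → 0.4546 [wait]  ⇒ S*(1)=-
t_0: node(0,0) S=133.1700 payoff=0.0000 vs cont=1.3834 → 1.3834 [wait]  ⇒ S*(0)=-

price = 1.3834
boundary = - - - - - 88.6488 96.1656
tree:
1.3834
2.4881 0.4546
4.3800 0.8993 0.0789
7.5048 1.7606 0.1720 0.0000
12.4117 3.4026 0.3748 0.0000 0.0000
19.5512 6.4688 0.8169 0.0000 0.0000 0.0000
26.4804 12.0344 1.7804 0.0000 0.0000 0.0000 0.0000
32.8680 19.5512 3.8803 0.0000 0.0000 0.0000 0.0000 0.0000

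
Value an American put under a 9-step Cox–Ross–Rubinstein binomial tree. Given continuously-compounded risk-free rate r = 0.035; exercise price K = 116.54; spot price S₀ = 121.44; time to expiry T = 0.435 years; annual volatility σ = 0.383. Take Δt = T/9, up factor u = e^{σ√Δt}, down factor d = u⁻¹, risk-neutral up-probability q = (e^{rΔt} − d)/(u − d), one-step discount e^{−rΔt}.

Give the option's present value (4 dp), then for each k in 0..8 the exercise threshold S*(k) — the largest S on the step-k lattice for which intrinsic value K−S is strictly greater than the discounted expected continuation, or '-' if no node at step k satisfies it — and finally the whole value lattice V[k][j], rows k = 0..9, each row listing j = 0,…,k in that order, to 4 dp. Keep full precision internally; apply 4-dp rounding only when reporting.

Δt=0.04833  u=1.08785  d=0.91925  q=0.48900  discount=0.99831
step 9 (expiry): payoffs max(K−S,0) = 59.6225 49.1830 36.8288 22.2086 4.9068 0.0000 0.0000 0.0000 0.0000 0.0000
step 8: (k=8,j=0): S=61.9176, (K−S)⁺=54.6224, hold=54.4254 ⇒ V=54.6224 exercise | (k=8,j=1): S=73.2742, (K−S)⁺=43.2658, hold=43.0688 ⇒ V=43.2658 exercise | (k=8,j=2): S=86.7138, (K−S)⁺=29.8262, hold=29.6293 ⇒ V=29.8262 exercise | (k=8,j=3): S=102.6183, (K−S)⁺=13.9217, hold=13.7247 ⇒ V=13.9217 exercise | (k=8,j=4): S=121.4400, (K−S)⁺=0.0000, hold=2.5031 ⇒ V=2.5031 continue | (k=8,j=5): S=143.7139, (K−S)⁺=0.0000, hold=0.0000 ⇒ V=0.0000 continue | (k=8,j=6): S=170.0731, (K−S)⁺=0.0000, hold=0.0000 ⇒ V=0.0000 continue | (k=8,j=7): S=201.2669, (K−S)⁺=0.0000, hold=0.0000 ⇒ V=0.0000 continue | (k=8,j=8): S=238.1822, (K−S)⁺=0.0000, hold=0.0000 ⇒ V=0.0000 continue  boundary S*=102.6183
step 7: (k=7,j=0): S=67.3570, (K−S)⁺=49.1830, hold=48.9860 ⇒ V=49.1830 exercise | (k=7,j=1): S=79.7112, (K−S)⁺=36.8288, hold=36.6318 ⇒ V=36.8288 exercise | (k=7,j=2): S=94.3314, (K−S)⁺=22.2086, hold=22.0116 ⇒ V=22.2086 exercise | (k=7,j=3): S=111.6332, (K−S)⁺=4.9068, hold=8.3239 ⇒ V=8.3239 continue | (k=7,j=4): S=132.1083, (K−S)⁺=0.0000, hold=1.2769 ⇒ V=1.2769 continue | (k=7,j=5): S=156.3389, (K−S)⁺=0.0000, hold=0.0000 ⇒ V=0.0000 continue | (k=7,j=6): S=185.0137, (K−S)⁺=0.0000, hold=0.0000 ⇒ V=0.0000 continue | (k=7,j=7): S=218.9479, (K−S)⁺=0.0000, hold=0.0000 ⇒ V=0.0000 continue  boundary S*=94.3314
step 6: (k=6,j=0): S=73.2742, (K−S)⁺=43.2658, hold=43.0688 ⇒ V=43.2658 exercise | (k=6,j=1): S=86.7138, (K−S)⁺=29.8262, hold=29.6293 ⇒ V=29.8262 exercise | (k=6,j=2): S=102.6183, (K−S)⁺=13.9217, hold=15.3928 ⇒ V=15.3928 continue | (k=6,j=3): S=121.4400, (K−S)⁺=0.0000, hold=4.8696 ⇒ V=4.8696 continue | (k=6,j=4): S=143.7139, (K−S)⁺=0.0000, hold=0.6514 ⇒ V=0.6514 continue | (k=6,j=5): S=170.0731, (K−S)⁺=0.0000, hold=0.0000 ⇒ V=0.0000 continue | (k=6,j=6): S=201.2669, (K−S)⁺=0.0000, hold=0.0000 ⇒ V=0.0000 continue  boundary S*=86.7138
step 5: (k=5,j=0): S=79.7112, (K−S)⁺=36.8288, hold=36.6318 ⇒ V=36.8288 exercise | (k=5,j=1): S=94.3314, (K−S)⁺=22.2086, hold=22.7298 ⇒ V=22.7298 continue | (k=5,j=2): S=111.6332, (K−S)⁺=4.9068, hold=10.2296 ⇒ V=10.2296 continue | (k=5,j=3): S=132.1083, (K−S)⁺=0.0000, hold=2.8022 ⇒ V=2.8022 continue | (k=5,j=4): S=156.3389, (K−S)⁺=0.0000, hold=0.3323 ⇒ V=0.3323 continue | (k=5,j=5): S=185.0137, (K−S)⁺=0.0000, hold=0.0000 ⇒ V=0.0000 continue  boundary S*=79.7112
step 4: (k=4,j=0): S=86.7138, (K−S)⁺=29.8262, hold=29.8837 ⇒ V=29.8837 continue | (k=4,j=1): S=102.6183, (K−S)⁺=13.9217, hold=16.5891 ⇒ V=16.5891 continue | (k=4,j=2): S=121.4400, (K−S)⁺=0.0000, hold=6.5864 ⇒ V=6.5864 continue | (k=4,j=3): S=143.7139, (K−S)⁺=0.0000, hold=1.5917 ⇒ V=1.5917 continue | (k=4,j=4): S=170.0731, (K−S)⁺=0.0000, hold=0.1695 ⇒ V=0.1695 continue  boundary S*=-
step 3: (k=3,j=0): S=94.3314, (K−S)⁺=22.2086, hold=23.3431 ⇒ V=23.3431 continue | (k=3,j=1): S=111.6332, (K−S)⁺=4.9068, hold=11.6780 ⇒ V=11.6780 continue | (k=3,j=2): S=132.1083, (K−S)⁺=0.0000, hold=4.1370 ⇒ V=4.1370 continue | (k=3,j=3): S=156.3389, (K−S)⁺=0.0000, hold=0.8947 ⇒ V=0.8947 continue  boundary S*=-
step 2: (k=2,j=0): S=102.6183, (K−S)⁺=13.9217, hold=17.6090 ⇒ V=17.6090 continue | (k=2,j=1): S=121.4400, (K−S)⁺=0.0000, hold=7.9769 ⇒ V=7.9769 continue | (k=2,j=2): S=143.7139, (K−S)⁺=0.0000, hold=2.5472 ⇒ V=2.5472 continue  boundary S*=-
step 1: (k=1,j=0): S=111.6332, (K−S)⁺=4.9068, hold=12.8770 ⇒ V=12.8770 continue | (k=1,j=1): S=132.1083, (K−S)⁺=0.0000, hold=5.3127 ⇒ V=5.3127 continue  boundary S*=-
step 0: (k=0,j=0): S=121.4400, (K−S)⁺=0.0000, hold=9.1626 ⇒ V=9.1626 continue  boundary S*=-

price = 9.1626
boundary = - - - - - 79.7112 86.7138 94.3314 102.6183
tree:
9.1626
12.8770 5.3127
17.6090 7.9769 2.5472
23.3431 11.6780 4.1370 0.8947
29.8837 16.5891 6.5864 1.5917 0.1695
36.8288 22.7298 10.2296 2.8022 0.3323 0.0000
43.2658 29.8262 15.3928 4.8696 0.6514 0.0000 0.0000
49.1830 36.8288 22.2086 8.3239 1.2769 0.0000 0.0000 0.0000
54.6224 43.2658 29.8262 13.9217 2.5031 0.0000 0.0000 0.0000 0.0000
59.6225 49.1830 36.8288 22.2086 4.9068 0.0000 0.0000 0.0000 0.0000 0.0000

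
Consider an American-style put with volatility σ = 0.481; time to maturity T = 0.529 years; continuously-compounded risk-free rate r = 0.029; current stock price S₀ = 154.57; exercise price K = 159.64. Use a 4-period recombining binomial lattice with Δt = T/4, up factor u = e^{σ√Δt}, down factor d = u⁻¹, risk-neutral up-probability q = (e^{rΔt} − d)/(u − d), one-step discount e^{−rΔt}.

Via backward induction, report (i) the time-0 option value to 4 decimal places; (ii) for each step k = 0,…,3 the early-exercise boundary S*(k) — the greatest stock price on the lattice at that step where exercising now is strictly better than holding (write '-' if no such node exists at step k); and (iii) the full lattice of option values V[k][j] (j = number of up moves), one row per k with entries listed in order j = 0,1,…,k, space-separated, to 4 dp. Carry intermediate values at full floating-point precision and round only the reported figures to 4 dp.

price = 23.0370
boundary = - - 108.9408 129.7651
tree:
23.0370
34.8667 9.7417
50.6992 17.1056 1.4277
68.1817 29.8749 2.6904 0.0000
82.8587 50.6992 5.0700 0.0000 0.0000

Δt=0.13225  u=1.19115  d=0.83952  q=0.46731  discount=0.99617
step 4 (expiry): payoffs max(K−S,0) = 82.8587 50.6992 5.0700 0.0000 0.0000
step 3: (k=3,j=0): S=91.4583, (K−S)⁺=68.1817, hold=67.5706 ⇒ V=68.1817 exercise | (k=3,j=1): S=129.7651, (K−S)⁺=29.8749, hold=29.2638 ⇒ V=29.8749 exercise | (k=3,j=2): S=184.1165, (K−S)⁺=0.0000, hold=2.6904 ⇒ V=2.6904 continue | (k=3,j=3): S=261.2326, (K−S)⁺=0.0000, hold=0.0000 ⇒ V=0.0000 continue  boundary S*=129.7651
step 2: (k=2,j=0): S=108.9408, (K−S)⁺=50.6992, hold=50.0881 ⇒ V=50.6992 exercise | (k=2,j=1): S=154.5700, (K−S)⁺=5.0700, hold=17.1056 ⇒ V=17.1056 continue | (k=2,j=2): S=219.3108, (K−S)⁺=0.0000, hold=1.4277 ⇒ V=1.4277 continue  boundary S*=108.9408
step 1: (k=1,j=0): S=129.7651, (K−S)⁺=29.8749, hold=34.8667 ⇒ V=34.8667 continue | (k=1,j=1): S=184.1165, (K−S)⁺=0.0000, hold=9.7417 ⇒ V=9.7417 continue  boundary S*=-
step 0: (k=0,j=0): S=154.5700, (K−S)⁺=5.0700, hold=23.0370 ⇒ V=23.0370 continue  boundary S*=-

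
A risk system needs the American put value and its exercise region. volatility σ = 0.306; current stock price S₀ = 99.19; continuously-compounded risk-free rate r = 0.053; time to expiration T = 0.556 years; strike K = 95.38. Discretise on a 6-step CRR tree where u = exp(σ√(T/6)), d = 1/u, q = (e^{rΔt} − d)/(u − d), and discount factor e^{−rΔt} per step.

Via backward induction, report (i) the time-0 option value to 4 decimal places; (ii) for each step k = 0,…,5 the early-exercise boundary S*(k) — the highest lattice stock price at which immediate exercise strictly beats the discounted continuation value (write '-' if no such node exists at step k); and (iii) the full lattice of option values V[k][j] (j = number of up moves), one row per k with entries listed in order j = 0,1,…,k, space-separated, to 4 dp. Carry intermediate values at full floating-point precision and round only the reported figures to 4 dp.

price = 6.0511
boundary = - - - 75.0074 68.3360 75.0074
tree:
6.0511
9.4236 2.7797
14.1661 4.8320 0.7800
20.3726 8.1752 1.5775 0.0000
27.0440 13.3036 3.1904 0.0000 0.0000
33.1220 20.3726 6.4525 0.0000 0.0000 0.0000
38.6594 27.0440 13.0499 0.0000 0.0000 0.0000 0.0000

Δt=0.09267, u=1.09763, d=0.91106, q=0.50312, disc=e^(-rΔt)=0.99510
k=6 terminal: V=max(K-S,0) → 38.6594 27.0440 13.0499 0.0000 0.0000 0.0000 0.0000
k=5: j=0 S=62.2580 intr=33.1220 cont=32.6547 V=33.1220[EX]; j=1 S=75.0074 intr=20.3726 cont=19.9053 V=20.3726[EX]; j=2 S=90.3677 intr=5.0123 cont=6.4525 V=6.4525[hold]; j=3 S=108.8736 intr=0.0000 cont=0.0000 V=0.0000[hold]; j=4 S=131.1691 intr=0.0000 cont=0.0000 V=0.0000[hold]; j=5 S=158.0304 intr=0.0000 cont=0.0000 V=0.0000[hold]  S*(5)=75.0074
k=4: j=0 S=68.3360 intr=27.0440 cont=26.5767 V=27.0440[EX]; j=1 S=82.3301 intr=13.0499 cont=13.3036 V=13.3036[hold]; j=2 S=99.1900 intr=0.0000 cont=3.1904 V=3.1904[hold]; j=3 S=119.5025 intr=0.0000 cont=0.0000 V=0.0000[hold]; j=4 S=143.9747 intr=0.0000 cont=0.0000 V=0.0000[hold]  S*(4)=68.3360
k=3: j=0 S=75.0074 intr=20.3726 cont=20.0323 V=20.3726[EX]; j=1 S=90.3677 intr=5.0123 cont=8.1752 V=8.1752[hold]; j=2 S=108.8736 intr=0.0000 cont=1.5775 V=1.5775[hold]; j=3 S=131.1691 intr=0.0000 cont=0.0000 V=0.0000[hold]  S*(3)=75.0074
k=2: j=0 S=82.3301 intr=13.0499 cont=14.1661 V=14.1661[hold]; j=1 S=99.1900 intr=0.0000 cont=4.8320 V=4.8320[hold]; j=2 S=119.5025 intr=0.0000 cont=0.7800 V=0.7800[hold]  S*(2)=-
k=1: j=0 S=90.3677 intr=5.0123 cont=9.4236 V=9.4236[hold]; j=1 S=108.8736 intr=0.0000 cont=2.7797 V=2.7797[hold]  S*(1)=-
k=0: j=0 S=99.1900 intr=0.0000 cont=6.0511 V=6.0511[hold]  S*(0)=-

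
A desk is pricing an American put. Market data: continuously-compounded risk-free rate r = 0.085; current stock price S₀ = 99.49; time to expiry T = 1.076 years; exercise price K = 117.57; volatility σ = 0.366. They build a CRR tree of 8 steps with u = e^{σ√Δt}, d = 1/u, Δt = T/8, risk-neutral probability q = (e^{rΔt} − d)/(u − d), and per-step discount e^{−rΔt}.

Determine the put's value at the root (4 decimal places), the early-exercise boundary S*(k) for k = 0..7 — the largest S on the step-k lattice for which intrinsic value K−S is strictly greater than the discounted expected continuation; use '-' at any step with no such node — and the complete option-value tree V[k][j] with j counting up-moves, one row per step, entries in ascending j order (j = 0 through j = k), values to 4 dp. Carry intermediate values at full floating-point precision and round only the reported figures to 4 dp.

params: Δt=0.13450 u=1.14365 d=0.87439 q=0.50920 e^(-rΔt)=0.98863
t_8 payoffs: 83.5743 73.1055 59.4130 41.5040 18.0800 0.0000 0.0000 0.0000 0.0000
t_7: node(7,0) S=38.8793 payoff=78.6907 vs cont=77.3542 → 78.6907 [stop]  node(7,1) S=50.8520 payoff=66.7180 vs cont=65.3816 → 66.7180 [stop]  node(7,2) S=66.5114 payoff=51.0586 vs cont=49.7221 → 51.0586 [stop]  node(7,3) S=86.9932 payoff=30.5768 vs cont=29.2404 → 30.5768 [stop]  node(7,4) S=113.7821 payoff=3.7879 vs cont=8.7729 → 8.7729 [wait]  node(7,5) S=148.8204 payoff=0.0000 vs cont=0.0000 → 0.0000 [wait]  node(7,6) S=194.6486 payoff=0.0000 vs cont=0.0000 → 0.0000 [wait]  node(7,7) S=254.5892 payoff=0.0000 vs cont=0.0000 → 0.0000 [wait]  ⇒ S*(7)=86.9932
t_6: node(6,0) S=44.4645 payoff=73.1055 vs cont=71.7690 → 73.1055 [stop]  node(6,1) S=58.1570 payoff=59.4130 vs cont=58.0765 → 59.4130 [stop]  node(6,2) S=76.0660 payoff=41.5040 vs cont=40.1675 → 41.5040 [stop]  node(6,3) S=99.4900 payoff=18.0800 vs cont=19.2530 → 19.2530 [wait]  node(6,4) S=130.1272 payoff=0.0000 vs cont=4.2568 → 4.2568 [wait]  node(6,5) S=170.1989 payoff=0.0000 vs cont=0.0000 → 0.0000 [wait]  node(6,6) S=222.6105 payoff=0.0000 vs cont=0.0000 → 0.0000 [wait]  ⇒ S*(6)=76.0660
t_5: node(5,0) S=50.8520 payoff=66.7180 vs cont=65.3816 → 66.7180 [stop]  node(5,1) S=66.5114 payoff=51.0586 vs cont=49.7221 → 51.0586 [stop]  node(5,2) S=86.9932 payoff=30.5768 vs cont=29.8309 → 30.5768 [stop]  node(5,3) S=113.7821 payoff=3.7879 vs cont=11.4849 → 11.4849 [wait]  node(5,4) S=148.8204 payoff=0.0000 vs cont=2.0655 → 2.0655 [wait]  node(5,5) S=194.6486 payoff=0.0000 vs cont=0.0000 → 0.0000 [wait]  ⇒ S*(5)=86.9932
t_4: node(4,0) S=58.1570 payoff=59.4130 vs cont=58.0765 → 59.4130 [stop]  node(4,1) S=76.0660 payoff=41.5040 vs cont=40.1675 → 41.5040 [stop]  node(4,2) S=99.4900 payoff=18.0800 vs cont=20.6183 → 20.6183 [wait]  node(4,3) S=130.1272 payoff=0.0000 vs cont=6.6126 → 6.6126 [wait]  node(4,4) S=170.1989 payoff=0.0000 vs cont=1.0022 → 1.0022 [wait]  ⇒ S*(4)=76.0660
t_3: node(3,0) S=66.5114 payoff=51.0586 vs cont=49.7221 → 51.0586 [stop]  node(3,1) S=86.9932 payoff=30.5768 vs cont=30.5182 → 30.5768 [stop]  node(3,2) S=113.7821 payoff=3.7879 vs cont=13.3333 → 13.3333 [wait]  node(3,3) S=148.8204 payoff=0.0000 vs cont=3.7131 → 3.7131 [wait]  ⇒ S*(3)=86.9932
t_2: node(2,0) S=76.0660 payoff=41.5040 vs cont=40.1675 → 41.5040 [stop]  node(2,1) S=99.4900 payoff=18.0800 vs cont=21.5488 → 21.5488 [wait]  node(2,2) S=130.1272 payoff=0.0000 vs cont=8.3389 → 8.3389 [wait]  ⇒ S*(2)=76.0660
t_1: node(1,0) S=86.9932 payoff=30.5768 vs cont=30.9866 → 30.9866 [wait]  node(1,1) S=113.7821 payoff=3.7879 vs cont=14.6539 → 14.6539 [wait]  ⇒ S*(1)=-
t_0: node(0,0) S=99.4900 payoff=18.0800 vs cont=22.4123 → 22.4123 [wait]  ⇒ S*(0)=-

price = 22.4123
boundary = - - 76.0660 86.9932 76.0660 86.9932 76.0660 86.9932
tree:
22.4123
30.9866 14.6539
41.5040 21.5488 8.3389
51.0586 30.5768 13.3333 3.7131
59.4130 41.5040 20.6183 6.6126 1.0022
66.7180 51.0586 30.5768 11.4849 2.0655 0.0000
73.1055 59.4130 41.5040 19.2530 4.2568 0.0000 0.0000
78.6907 66.7180 51.0586 30.5768 8.7729 0.0000 0.0000 0.0000
83.5743 73.1055 59.4130 41.5040 18.0800 0.0000 0.0000 0.0000 0.0000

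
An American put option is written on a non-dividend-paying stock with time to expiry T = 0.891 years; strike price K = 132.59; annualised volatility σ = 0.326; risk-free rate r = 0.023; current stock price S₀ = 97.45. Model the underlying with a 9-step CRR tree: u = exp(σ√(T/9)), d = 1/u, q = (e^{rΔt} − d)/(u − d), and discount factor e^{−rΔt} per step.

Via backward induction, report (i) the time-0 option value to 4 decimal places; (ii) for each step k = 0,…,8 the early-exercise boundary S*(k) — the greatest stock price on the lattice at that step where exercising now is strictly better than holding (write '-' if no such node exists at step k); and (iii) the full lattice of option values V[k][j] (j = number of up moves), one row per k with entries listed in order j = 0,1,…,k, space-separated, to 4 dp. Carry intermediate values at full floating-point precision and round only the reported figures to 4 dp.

Δt=0.09900  u=1.10802  d=0.90251  q=0.48547  discount=0.99773
step 9 (expiry): payoffs max(K−S,0) = 93.8769 85.0617 74.2393 60.9525 44.6402 24.6136 0.0267 0.0000 0.0000 0.0000
step 8: (k=8,j=0): S=42.8948, (K−S)⁺=89.6952, hold=89.3936 ⇒ V=89.6952 exercise | (k=8,j=1): S=52.6622, (K−S)⁺=79.9278, hold=79.6262 ⇒ V=79.9278 exercise | (k=8,j=2): S=64.6537, (K−S)⁺=67.9363, hold=67.6347 ⇒ V=67.9363 exercise | (k=8,j=3): S=79.3757, (K−S)⁺=53.2143, hold=52.9127 ⇒ V=53.2143 exercise | (k=8,j=4): S=97.4500, (K−S)⁺=35.1400, hold=34.8384 ⇒ V=35.1400 exercise | (k=8,j=5): S=119.6399, (K−S)⁺=12.9501, hold=12.6485 ⇒ V=12.9501 exercise | (k=8,j=6): S=146.8826, (K−S)⁺=0.0000, hold=0.0137 ⇒ V=0.0137 continue | (k=8,j=7): S=180.3285, (K−S)⁺=0.0000, hold=0.0000 ⇒ V=0.0000 continue | (k=8,j=8): S=221.3904, (K−S)⁺=0.0000, hold=0.0000 ⇒ V=0.0000 continue  boundary S*=119.6399
step 7: (k=7,j=0): S=47.5283, (K−S)⁺=85.0617, hold=84.7602 ⇒ V=85.0617 exercise | (k=7,j=1): S=58.3507, (K−S)⁺=74.2393, hold=73.9377 ⇒ V=74.2393 exercise | (k=7,j=2): S=71.6375, (K−S)⁺=60.9525, hold=60.6509 ⇒ V=60.9525 exercise | (k=7,j=3): S=87.9498, (K−S)⁺=44.6402, hold=44.3387 ⇒ V=44.6402 exercise | (k=7,j=4): S=107.9764, (K−S)⁺=24.6136, hold=24.3120 ⇒ V=24.6136 exercise | (k=7,j=5): S=132.5633, (K−S)⁺=0.0267, hold=6.6547 ⇒ V=6.6547 continue | (k=7,j=6): S=162.7486, (K−S)⁺=0.0000, hold=0.0070 ⇒ V=0.0070 continue | (k=7,j=7): S=199.8074, (K−S)⁺=0.0000, hold=0.0000 ⇒ V=0.0000 continue  boundary S*=107.9764
step 6: (k=6,j=0): S=52.6622, (K−S)⁺=79.9278, hold=79.6262 ⇒ V=79.9278 exercise | (k=6,j=1): S=64.6537, (K−S)⁺=67.9363, hold=67.6347 ⇒ V=67.9363 exercise | (k=6,j=2): S=79.3757, (K−S)⁺=53.2143, hold=52.9127 ⇒ V=53.2143 exercise | (k=6,j=3): S=97.4500, (K−S)⁺=35.1400, hold=34.8384 ⇒ V=35.1400 exercise | (k=6,j=4): S=119.6399, (K−S)⁺=12.9501, hold=15.8589 ⇒ V=15.8589 continue | (k=6,j=5): S=146.8826, (K−S)⁺=0.0000, hold=3.4197 ⇒ V=3.4197 continue | (k=6,j=6): S=180.3285, (K−S)⁺=0.0000, hold=0.0036 ⇒ V=0.0036 continue  boundary S*=97.4500
step 5: (k=5,j=0): S=58.3507, (K−S)⁺=74.2393, hold=73.9377 ⇒ V=74.2393 exercise | (k=5,j=1): S=71.6375, (K−S)⁺=60.9525, hold=60.6509 ⇒ V=60.9525 exercise | (k=5,j=2): S=87.9498, (K−S)⁺=44.6402, hold=44.3387 ⇒ V=44.6402 exercise | (k=5,j=3): S=107.9764, (K−S)⁺=24.6136, hold=25.7209 ⇒ V=25.7209 continue | (k=5,j=4): S=132.5633, (K−S)⁺=0.0267, hold=9.7977 ⇒ V=9.7977 continue | (k=5,j=5): S=162.7486, (K−S)⁺=0.0000, hold=1.7573 ⇒ V=1.7573 continue  boundary S*=87.9498
step 4: (k=4,j=0): S=64.6537, (K−S)⁺=67.9363, hold=67.6347 ⇒ V=67.9363 exercise | (k=4,j=1): S=79.3757, (K−S)⁺=53.2143, hold=52.9127 ⇒ V=53.2143 exercise | (k=4,j=2): S=97.4500, (K−S)⁺=35.1400, hold=35.3748 ⇒ V=35.3748 continue | (k=4,j=3): S=119.6399, (K−S)⁺=12.9501, hold=17.9497 ⇒ V=17.9497 continue | (k=4,j=4): S=146.8826, (K−S)⁺=0.0000, hold=5.8809 ⇒ V=5.8809 continue  boundary S*=79.3757
step 3: (k=3,j=0): S=71.6375, (K−S)⁺=60.9525, hold=60.6509 ⇒ V=60.9525 exercise | (k=3,j=1): S=87.9498, (K−S)⁺=44.6402, hold=44.4524 ⇒ V=44.6402 exercise | (k=3,j=2): S=107.9764, (K−S)⁺=24.6136, hold=26.8542 ⇒ V=26.8542 continue | (k=3,j=3): S=132.5633, (K−S)⁺=0.0267, hold=12.0631 ⇒ V=12.0631 continue  boundary S*=87.9498
step 2: (k=2,j=0): S=79.3757, (K−S)⁺=53.2143, hold=52.9127 ⇒ V=53.2143 exercise | (k=2,j=1): S=97.4500, (K−S)⁺=35.1400, hold=35.9237 ⇒ V=35.9237 continue | (k=2,j=2): S=119.6399, (K−S)⁺=12.9501, hold=19.6288 ⇒ V=19.6288 continue  boundary S*=79.3757
step 1: (k=1,j=0): S=87.9498, (K−S)⁺=44.6402, hold=44.7183 ⇒ V=44.7183 continue | (k=1,j=1): S=107.9764, (K−S)⁺=24.6136, hold=27.9493 ⇒ V=27.9493 continue  boundary S*=-
step 0: (k=0,j=0): S=97.4500, (K−S)⁺=35.1400, hold=36.4942 ⇒ V=36.4942 continue  boundary S*=-

price = 36.4942
boundary = - - 79.3757 87.9498 79.3757 87.9498 97.4500 107.9764 119.6399
tree:
36.4942
44.7183 27.9493
53.2143 35.9237 19.6288
60.9525 44.6402 26.8542 12.0631
67.9363 53.2143 35.3748 17.9497 5.8809
74.2393 60.9525 44.6402 25.7209 9.7977 1.7573
79.9278 67.9363 53.2143 35.1400 15.8589 3.4197 0.0036
85.0617 74.2393 60.9525 44.6402 24.6136 6.6547 0.0070 0.0000
89.6952 79.9278 67.9363 53.2143 35.1400 12.9501 0.0137 0.0000 0.0000
93.8769 85.0617 74.2393 60.9525 44.6402 24.6136 0.0267 0.0000 0.0000 0.0000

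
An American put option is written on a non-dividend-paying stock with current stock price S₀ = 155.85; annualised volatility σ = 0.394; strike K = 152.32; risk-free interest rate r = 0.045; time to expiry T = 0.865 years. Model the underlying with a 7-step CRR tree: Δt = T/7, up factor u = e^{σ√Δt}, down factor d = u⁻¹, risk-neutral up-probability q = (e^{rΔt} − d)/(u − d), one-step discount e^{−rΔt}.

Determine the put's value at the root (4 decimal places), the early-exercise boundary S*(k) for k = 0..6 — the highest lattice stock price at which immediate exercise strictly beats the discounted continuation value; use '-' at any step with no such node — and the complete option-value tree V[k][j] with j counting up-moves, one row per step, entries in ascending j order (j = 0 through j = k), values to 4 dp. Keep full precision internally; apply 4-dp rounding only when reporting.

Δt=0.12357  u=1.14855  d=0.87066  q=0.48550  discount=0.99445
step 7 (expiry): payoffs max(K−S,0) = 93.2111 74.3452 49.4580 16.6274 0.0000 0.0000 0.0000 0.0000
step 6: (k=6,j=0): S=67.8896, (K−S)⁺=84.4304, hold=83.5857 ⇒ V=84.4304 exercise | (k=6,j=1): S=89.5580, (K−S)⁺=62.7620, hold=61.9173 ⇒ V=62.7620 exercise | (k=6,j=2): S=118.1424, (K−S)⁺=34.1776, hold=33.3330 ⇒ V=34.1776 exercise | (k=6,j=3): S=155.8500, (K−S)⁺=0.0000, hold=8.5074 ⇒ V=8.5074 continue | (k=6,j=4): S=205.5928, (K−S)⁺=0.0000, hold=0.0000 ⇒ V=0.0000 continue | (k=6,j=5): S=271.2121, (K−S)⁺=0.0000, hold=0.0000 ⇒ V=0.0000 continue | (k=6,j=6): S=357.7751, (K−S)⁺=0.0000, hold=0.0000 ⇒ V=0.0000 continue  boundary S*=118.1424
step 5: (k=5,j=0): S=77.9748, (K−S)⁺=74.3452, hold=73.5006 ⇒ V=74.3452 exercise | (k=5,j=1): S=102.8620, (K−S)⁺=49.4580, hold=48.6133 ⇒ V=49.4580 exercise | (k=5,j=2): S=135.6926, (K−S)⁺=16.6274, hold=21.5944 ⇒ V=21.5944 continue | (k=5,j=3): S=179.0018, (K−S)⁺=0.0000, hold=4.3528 ⇒ V=4.3528 continue | (k=5,j=4): S=236.1340, (K−S)⁺=0.0000, hold=0.0000 ⇒ V=0.0000 continue | (k=5,j=5): S=311.5011, (K−S)⁺=0.0000, hold=0.0000 ⇒ V=0.0000 continue  boundary S*=102.8620
step 4: (k=4,j=0): S=89.5580, (K−S)⁺=62.7620, hold=61.9173 ⇒ V=62.7620 exercise | (k=4,j=1): S=118.1424, (K−S)⁺=34.1776, hold=35.7311 ⇒ V=35.7311 continue | (k=4,j=2): S=155.8500, (K−S)⁺=0.0000, hold=13.1504 ⇒ V=13.1504 continue | (k=4,j=3): S=205.5928, (K−S)⁺=0.0000, hold=2.2271 ⇒ V=2.2271 continue | (k=4,j=4): S=271.2121, (K−S)⁺=0.0000, hold=0.0000 ⇒ V=0.0000 continue  boundary S*=89.5580
step 3: (k=3,j=0): S=102.8620, (K−S)⁺=49.4580, hold=49.3633 ⇒ V=49.4580 exercise | (k=3,j=1): S=135.6926, (K−S)⁺=16.6274, hold=24.6309 ⇒ V=24.6309 continue | (k=3,j=2): S=179.0018, (K−S)⁺=0.0000, hold=7.8037 ⇒ V=7.8037 continue | (k=3,j=3): S=236.1340, (K−S)⁺=0.0000, hold=1.1395 ⇒ V=1.1395 continue  boundary S*=102.8620
step 2: (k=2,j=0): S=118.1424, (K−S)⁺=34.1776, hold=37.1971 ⇒ V=37.1971 continue | (k=2,j=1): S=155.8500, (K−S)⁺=0.0000, hold=16.3700 ⇒ V=16.3700 continue | (k=2,j=2): S=205.5928, (K−S)⁺=0.0000, hold=4.5429 ⇒ V=4.5429 continue  boundary S*=-
step 1: (k=1,j=0): S=135.6926, (K−S)⁺=16.6274, hold=26.9354 ⇒ V=26.9354 continue | (k=1,j=1): S=179.0018, (K−S)⁺=0.0000, hold=10.5691 ⇒ V=10.5691 continue  boundary S*=-
step 0: (k=0,j=0): S=155.8500, (K−S)⁺=0.0000, hold=18.8843 ⇒ V=18.8843 continue  boundary S*=-

price = 18.8843
boundary = - - - 102.8620 89.5580 102.8620 118.1424
tree:
18.8843
26.9354 10.5691
37.1971 16.3700 4.5429
49.4580 24.6309 7.8037 1.1395
62.7620 35.7311 13.1504 2.2271 0.0000
74.3452 49.4580 21.5944 4.3528 0.0000 0.0000
84.4304 62.7620 34.1776 8.5074 0.0000 0.0000 0.0000
93.2111 74.3452 49.4580 16.6274 0.0000 0.0000 0.0000 0.0000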